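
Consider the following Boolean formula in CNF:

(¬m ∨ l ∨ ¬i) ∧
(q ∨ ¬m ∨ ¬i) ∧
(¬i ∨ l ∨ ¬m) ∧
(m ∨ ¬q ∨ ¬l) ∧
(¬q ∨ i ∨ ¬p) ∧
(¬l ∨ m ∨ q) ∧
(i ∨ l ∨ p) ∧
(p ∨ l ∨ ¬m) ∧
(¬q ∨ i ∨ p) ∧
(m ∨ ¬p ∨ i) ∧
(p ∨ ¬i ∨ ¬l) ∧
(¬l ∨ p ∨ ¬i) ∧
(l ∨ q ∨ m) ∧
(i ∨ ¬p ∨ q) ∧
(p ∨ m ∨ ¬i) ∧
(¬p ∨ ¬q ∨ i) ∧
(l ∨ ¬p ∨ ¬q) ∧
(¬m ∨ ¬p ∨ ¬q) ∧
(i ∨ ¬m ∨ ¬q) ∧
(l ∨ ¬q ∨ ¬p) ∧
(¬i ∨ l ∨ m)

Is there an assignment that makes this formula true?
Yes

Yes, the formula is satisfiable.

One satisfying assignment is: q=False, l=True, p=False, m=True, i=False

Verification: With this assignment, all 21 clauses evaluate to true.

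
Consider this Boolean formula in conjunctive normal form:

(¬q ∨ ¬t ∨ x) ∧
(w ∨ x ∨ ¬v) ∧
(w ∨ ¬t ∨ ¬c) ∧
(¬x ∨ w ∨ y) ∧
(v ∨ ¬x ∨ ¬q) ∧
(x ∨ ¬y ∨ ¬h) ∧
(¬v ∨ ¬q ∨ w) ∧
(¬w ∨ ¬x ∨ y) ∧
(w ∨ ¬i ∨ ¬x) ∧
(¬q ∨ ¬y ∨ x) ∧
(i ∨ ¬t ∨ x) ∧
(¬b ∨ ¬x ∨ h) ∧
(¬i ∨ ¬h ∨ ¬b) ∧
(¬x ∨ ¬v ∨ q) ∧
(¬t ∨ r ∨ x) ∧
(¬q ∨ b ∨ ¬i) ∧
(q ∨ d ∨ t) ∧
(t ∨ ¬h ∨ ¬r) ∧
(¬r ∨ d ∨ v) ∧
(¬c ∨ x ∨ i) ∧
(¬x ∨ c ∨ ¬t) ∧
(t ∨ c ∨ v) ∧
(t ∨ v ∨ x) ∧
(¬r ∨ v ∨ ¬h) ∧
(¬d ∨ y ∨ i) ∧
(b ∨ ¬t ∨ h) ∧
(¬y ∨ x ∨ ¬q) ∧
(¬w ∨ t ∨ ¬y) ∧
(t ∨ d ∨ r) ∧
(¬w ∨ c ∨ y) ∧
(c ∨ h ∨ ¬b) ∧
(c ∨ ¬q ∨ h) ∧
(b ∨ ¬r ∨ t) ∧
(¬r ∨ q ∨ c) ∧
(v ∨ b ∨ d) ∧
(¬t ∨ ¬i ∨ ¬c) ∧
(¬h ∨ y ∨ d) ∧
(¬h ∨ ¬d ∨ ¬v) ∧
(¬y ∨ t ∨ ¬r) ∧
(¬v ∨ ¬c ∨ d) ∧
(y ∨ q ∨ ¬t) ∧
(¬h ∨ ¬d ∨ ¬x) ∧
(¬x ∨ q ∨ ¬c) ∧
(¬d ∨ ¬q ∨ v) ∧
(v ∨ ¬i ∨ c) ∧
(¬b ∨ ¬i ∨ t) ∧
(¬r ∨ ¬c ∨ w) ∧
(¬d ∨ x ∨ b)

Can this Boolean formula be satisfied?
No

No, the formula is not satisfiable.

No assignment of truth values to the variables can make all 48 clauses true simultaneously.

The formula is UNSAT (unsatisfiable).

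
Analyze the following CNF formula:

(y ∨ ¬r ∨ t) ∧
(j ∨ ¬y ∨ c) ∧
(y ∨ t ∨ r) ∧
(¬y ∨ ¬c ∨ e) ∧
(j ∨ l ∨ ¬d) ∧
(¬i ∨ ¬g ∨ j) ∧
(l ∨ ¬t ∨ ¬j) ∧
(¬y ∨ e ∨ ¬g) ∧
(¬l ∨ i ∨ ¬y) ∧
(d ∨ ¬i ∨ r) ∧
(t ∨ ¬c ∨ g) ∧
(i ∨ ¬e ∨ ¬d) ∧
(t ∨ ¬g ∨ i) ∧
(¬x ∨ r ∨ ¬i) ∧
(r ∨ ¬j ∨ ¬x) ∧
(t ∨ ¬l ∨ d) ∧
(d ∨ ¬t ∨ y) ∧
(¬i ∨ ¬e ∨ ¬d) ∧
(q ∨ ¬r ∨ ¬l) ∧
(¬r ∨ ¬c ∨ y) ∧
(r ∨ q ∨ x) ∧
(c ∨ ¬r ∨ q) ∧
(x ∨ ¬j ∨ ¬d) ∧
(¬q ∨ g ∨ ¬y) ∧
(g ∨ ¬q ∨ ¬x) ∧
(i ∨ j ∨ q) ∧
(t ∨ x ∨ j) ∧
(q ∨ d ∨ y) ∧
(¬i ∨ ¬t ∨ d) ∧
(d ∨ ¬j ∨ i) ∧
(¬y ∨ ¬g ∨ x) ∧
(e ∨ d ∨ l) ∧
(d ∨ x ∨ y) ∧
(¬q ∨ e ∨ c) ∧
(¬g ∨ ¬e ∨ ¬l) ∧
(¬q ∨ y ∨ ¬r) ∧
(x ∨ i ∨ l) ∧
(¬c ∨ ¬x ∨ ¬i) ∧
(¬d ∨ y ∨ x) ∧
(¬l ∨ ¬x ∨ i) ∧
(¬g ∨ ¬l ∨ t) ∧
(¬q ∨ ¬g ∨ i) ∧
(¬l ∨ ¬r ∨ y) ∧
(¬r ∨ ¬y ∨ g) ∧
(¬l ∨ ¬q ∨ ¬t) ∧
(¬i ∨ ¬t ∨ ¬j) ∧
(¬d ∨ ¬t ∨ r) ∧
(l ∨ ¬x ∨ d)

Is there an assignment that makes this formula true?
No

No, the formula is not satisfiable.

No assignment of truth values to the variables can make all 48 clauses true simultaneously.

The formula is UNSAT (unsatisfiable).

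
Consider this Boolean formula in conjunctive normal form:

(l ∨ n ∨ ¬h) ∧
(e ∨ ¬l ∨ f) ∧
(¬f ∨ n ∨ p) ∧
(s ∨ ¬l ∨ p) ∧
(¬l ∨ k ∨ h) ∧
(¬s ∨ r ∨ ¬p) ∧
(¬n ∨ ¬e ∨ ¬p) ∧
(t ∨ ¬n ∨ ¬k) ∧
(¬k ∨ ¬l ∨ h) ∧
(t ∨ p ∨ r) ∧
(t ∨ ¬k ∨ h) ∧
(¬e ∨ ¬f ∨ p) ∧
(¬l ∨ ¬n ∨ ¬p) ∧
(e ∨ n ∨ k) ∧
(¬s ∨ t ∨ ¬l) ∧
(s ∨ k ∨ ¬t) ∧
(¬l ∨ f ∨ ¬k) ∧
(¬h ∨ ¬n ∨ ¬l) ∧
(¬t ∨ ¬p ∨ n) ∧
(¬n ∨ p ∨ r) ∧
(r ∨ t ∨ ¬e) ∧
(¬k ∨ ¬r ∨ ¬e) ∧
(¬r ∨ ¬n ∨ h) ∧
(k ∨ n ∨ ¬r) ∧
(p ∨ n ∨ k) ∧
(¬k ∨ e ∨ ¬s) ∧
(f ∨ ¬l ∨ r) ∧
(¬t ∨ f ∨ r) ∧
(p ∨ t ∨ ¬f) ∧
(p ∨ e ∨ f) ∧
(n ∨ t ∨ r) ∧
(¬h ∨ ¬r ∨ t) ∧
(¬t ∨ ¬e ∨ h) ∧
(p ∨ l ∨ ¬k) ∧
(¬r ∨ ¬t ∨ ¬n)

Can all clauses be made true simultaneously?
Yes

Yes, the formula is satisfiable.

One satisfying assignment is: r=False, l=False, h=False, s=False, f=False, p=True, k=False, n=True, e=False, t=False

Verification: With this assignment, all 35 clauses evaluate to true.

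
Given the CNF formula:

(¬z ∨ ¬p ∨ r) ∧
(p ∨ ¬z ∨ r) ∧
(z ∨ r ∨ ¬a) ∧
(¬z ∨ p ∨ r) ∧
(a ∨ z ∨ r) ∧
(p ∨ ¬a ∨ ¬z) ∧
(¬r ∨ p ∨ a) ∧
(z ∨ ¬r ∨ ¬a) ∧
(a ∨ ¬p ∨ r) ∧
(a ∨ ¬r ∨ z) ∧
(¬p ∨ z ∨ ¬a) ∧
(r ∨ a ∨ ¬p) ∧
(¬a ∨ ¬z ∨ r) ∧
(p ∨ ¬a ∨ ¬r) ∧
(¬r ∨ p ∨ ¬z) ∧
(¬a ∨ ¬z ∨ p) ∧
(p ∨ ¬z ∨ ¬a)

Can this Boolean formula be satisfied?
Yes

Yes, the formula is satisfiable.

One satisfying assignment is: r=True, a=False, p=True, z=True

Verification: With this assignment, all 17 clauses evaluate to true.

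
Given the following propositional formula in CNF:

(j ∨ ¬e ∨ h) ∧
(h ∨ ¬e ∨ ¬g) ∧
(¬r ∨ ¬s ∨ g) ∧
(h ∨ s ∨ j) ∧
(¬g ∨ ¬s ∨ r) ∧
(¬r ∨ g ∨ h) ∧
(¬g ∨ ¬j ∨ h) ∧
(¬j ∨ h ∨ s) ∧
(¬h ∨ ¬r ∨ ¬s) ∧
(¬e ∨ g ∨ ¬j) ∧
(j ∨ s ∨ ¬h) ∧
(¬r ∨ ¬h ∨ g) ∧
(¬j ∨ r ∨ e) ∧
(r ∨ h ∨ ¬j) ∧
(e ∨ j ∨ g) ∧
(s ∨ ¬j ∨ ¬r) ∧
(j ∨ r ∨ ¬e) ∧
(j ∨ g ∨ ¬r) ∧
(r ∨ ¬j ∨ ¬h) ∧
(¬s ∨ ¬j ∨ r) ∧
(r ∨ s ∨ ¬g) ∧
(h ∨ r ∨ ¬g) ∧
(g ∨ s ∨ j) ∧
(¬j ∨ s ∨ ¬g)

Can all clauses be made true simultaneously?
Yes

Yes, the formula is satisfiable.

One satisfying assignment is: r=True, e=False, h=False, g=True, j=False, s=True

Verification: With this assignment, all 24 clauses evaluate to true.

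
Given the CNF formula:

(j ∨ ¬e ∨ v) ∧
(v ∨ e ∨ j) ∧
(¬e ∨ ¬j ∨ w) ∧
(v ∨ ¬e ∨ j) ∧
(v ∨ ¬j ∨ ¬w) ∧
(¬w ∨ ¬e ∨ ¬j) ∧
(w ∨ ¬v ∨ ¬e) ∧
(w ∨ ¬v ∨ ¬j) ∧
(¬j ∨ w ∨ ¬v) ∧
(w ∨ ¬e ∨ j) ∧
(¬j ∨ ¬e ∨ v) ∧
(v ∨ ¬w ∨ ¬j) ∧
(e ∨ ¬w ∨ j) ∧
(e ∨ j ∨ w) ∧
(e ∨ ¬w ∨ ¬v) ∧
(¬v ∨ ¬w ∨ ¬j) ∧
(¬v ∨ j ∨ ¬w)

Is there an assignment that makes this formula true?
Yes

Yes, the formula is satisfiable.

One satisfying assignment is: v=False, e=False, w=False, j=True

Verification: With this assignment, all 17 clauses evaluate to true.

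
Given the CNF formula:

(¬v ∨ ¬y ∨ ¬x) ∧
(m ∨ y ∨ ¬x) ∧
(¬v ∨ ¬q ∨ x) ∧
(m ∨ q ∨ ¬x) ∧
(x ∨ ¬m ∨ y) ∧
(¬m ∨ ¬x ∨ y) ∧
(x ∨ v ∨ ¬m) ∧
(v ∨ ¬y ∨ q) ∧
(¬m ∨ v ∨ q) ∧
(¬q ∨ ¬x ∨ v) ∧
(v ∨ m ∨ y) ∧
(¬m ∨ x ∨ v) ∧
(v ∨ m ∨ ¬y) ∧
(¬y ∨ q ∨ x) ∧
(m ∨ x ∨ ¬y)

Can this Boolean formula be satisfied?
Yes

Yes, the formula is satisfiable.

One satisfying assignment is: y=False, v=True, x=False, m=False, q=False

Verification: With this assignment, all 15 clauses evaluate to true.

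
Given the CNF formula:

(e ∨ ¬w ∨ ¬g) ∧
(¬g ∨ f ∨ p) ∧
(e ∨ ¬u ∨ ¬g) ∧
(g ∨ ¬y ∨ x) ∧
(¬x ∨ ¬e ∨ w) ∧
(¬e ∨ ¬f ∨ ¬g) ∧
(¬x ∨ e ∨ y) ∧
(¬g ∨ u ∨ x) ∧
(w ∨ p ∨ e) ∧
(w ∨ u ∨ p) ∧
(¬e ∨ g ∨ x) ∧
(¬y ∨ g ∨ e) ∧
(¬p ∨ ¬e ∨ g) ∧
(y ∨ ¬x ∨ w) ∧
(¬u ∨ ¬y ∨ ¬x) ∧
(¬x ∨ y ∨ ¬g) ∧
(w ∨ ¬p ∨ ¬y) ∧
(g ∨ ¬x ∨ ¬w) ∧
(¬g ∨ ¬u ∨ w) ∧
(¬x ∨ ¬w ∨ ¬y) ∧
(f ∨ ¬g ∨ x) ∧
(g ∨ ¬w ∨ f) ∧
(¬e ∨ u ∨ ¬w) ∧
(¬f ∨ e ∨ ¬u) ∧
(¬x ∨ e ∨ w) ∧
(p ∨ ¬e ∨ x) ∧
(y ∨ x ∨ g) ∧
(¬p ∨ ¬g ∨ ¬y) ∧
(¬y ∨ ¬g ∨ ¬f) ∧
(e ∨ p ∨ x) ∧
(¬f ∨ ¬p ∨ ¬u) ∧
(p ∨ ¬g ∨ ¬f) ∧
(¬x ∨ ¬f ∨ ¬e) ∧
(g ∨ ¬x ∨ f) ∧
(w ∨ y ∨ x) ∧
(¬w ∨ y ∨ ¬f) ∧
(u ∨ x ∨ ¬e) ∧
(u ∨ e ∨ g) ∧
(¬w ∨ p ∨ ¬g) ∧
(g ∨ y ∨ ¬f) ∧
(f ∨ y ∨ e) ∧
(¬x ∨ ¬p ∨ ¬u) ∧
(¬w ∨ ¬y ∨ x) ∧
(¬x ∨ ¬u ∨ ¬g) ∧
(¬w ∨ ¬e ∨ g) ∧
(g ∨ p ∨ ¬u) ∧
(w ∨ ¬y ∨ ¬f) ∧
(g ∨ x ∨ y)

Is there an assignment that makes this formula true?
No

No, the formula is not satisfiable.

No assignment of truth values to the variables can make all 48 clauses true simultaneously.

The formula is UNSAT (unsatisfiable).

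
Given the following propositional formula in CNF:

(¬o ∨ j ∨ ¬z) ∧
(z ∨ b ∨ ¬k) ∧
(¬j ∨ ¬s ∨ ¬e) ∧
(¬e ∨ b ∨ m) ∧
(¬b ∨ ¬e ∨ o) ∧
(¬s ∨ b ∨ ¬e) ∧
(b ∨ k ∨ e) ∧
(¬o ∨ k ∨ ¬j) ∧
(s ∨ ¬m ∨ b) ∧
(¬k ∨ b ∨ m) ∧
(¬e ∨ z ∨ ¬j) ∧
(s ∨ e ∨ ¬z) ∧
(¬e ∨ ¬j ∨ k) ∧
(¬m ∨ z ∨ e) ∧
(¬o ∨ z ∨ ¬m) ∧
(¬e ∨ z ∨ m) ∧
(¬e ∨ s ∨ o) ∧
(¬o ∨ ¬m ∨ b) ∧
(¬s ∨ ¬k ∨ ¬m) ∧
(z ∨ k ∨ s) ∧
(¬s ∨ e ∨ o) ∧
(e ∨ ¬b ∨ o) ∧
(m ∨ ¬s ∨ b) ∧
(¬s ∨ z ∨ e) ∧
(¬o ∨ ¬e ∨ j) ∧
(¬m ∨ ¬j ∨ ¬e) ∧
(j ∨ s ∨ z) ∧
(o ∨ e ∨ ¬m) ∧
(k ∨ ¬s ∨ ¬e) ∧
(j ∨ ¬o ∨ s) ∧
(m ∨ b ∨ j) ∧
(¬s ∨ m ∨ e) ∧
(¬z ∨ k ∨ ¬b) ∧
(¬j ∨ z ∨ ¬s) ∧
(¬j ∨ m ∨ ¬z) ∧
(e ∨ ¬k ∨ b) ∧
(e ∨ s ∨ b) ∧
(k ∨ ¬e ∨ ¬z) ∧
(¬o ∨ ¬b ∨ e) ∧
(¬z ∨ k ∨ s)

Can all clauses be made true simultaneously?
No

No, the formula is not satisfiable.

No assignment of truth values to the variables can make all 40 clauses true simultaneously.

The formula is UNSAT (unsatisfiable).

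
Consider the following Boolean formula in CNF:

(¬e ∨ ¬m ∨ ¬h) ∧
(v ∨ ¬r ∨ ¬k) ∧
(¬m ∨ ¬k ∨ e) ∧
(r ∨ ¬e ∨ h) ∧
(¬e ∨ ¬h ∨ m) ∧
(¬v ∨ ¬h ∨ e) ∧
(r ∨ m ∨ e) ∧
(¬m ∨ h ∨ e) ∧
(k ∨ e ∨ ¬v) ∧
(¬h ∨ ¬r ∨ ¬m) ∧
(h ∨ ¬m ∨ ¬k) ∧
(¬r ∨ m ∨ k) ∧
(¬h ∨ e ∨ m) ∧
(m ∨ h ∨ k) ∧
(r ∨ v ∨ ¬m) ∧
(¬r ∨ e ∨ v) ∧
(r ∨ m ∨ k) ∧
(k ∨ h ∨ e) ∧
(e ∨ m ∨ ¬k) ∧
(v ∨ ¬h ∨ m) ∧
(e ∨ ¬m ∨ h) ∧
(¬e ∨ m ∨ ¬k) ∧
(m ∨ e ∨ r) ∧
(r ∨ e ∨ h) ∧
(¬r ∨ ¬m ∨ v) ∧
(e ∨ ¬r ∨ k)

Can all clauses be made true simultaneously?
Yes

Yes, the formula is satisfiable.

One satisfying assignment is: v=True, k=False, m=True, h=False, r=True, e=True

Verification: With this assignment, all 26 clauses evaluate to true.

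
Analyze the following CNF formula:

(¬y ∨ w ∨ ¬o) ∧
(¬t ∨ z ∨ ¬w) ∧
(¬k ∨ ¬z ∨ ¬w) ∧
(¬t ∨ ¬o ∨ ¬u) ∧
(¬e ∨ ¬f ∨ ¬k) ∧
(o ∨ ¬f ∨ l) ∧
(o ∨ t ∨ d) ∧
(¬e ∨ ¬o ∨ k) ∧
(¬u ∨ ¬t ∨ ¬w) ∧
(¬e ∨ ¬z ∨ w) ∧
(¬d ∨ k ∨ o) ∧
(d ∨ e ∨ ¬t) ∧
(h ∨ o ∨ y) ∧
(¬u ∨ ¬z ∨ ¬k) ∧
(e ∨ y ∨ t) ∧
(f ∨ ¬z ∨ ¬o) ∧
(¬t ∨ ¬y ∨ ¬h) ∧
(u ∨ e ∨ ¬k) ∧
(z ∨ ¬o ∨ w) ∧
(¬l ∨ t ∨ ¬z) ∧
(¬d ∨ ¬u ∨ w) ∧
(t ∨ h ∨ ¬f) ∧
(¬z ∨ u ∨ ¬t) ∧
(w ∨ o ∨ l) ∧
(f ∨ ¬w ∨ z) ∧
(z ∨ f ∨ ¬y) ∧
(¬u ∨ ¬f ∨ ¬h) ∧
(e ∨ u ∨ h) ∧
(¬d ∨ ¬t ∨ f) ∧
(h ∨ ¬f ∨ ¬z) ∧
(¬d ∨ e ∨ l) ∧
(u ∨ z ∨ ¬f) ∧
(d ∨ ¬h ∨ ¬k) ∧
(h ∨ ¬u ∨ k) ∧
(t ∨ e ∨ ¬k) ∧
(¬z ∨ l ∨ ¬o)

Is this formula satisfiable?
Yes

Yes, the formula is satisfiable.

One satisfying assignment is: h=True, d=False, y=False, u=False, e=True, k=False, w=False, t=True, l=True, f=False, z=False, o=False

Verification: With this assignment, all 36 clauses evaluate to true.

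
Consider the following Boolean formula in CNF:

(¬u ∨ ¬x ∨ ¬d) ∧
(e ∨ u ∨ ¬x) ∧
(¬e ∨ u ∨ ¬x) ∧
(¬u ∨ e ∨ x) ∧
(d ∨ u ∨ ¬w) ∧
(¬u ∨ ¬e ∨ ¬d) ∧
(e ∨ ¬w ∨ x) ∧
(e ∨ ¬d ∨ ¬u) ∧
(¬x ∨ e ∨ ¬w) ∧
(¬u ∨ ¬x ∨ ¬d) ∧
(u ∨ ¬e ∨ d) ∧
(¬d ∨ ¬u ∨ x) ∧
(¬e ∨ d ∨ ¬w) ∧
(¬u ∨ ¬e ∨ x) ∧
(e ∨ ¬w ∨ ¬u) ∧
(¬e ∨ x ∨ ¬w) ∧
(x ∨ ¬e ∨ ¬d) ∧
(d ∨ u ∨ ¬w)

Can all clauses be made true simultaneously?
Yes

Yes, the formula is satisfiable.

One satisfying assignment is: d=False, w=False, u=False, x=False, e=False

Verification: With this assignment, all 18 clauses evaluate to true.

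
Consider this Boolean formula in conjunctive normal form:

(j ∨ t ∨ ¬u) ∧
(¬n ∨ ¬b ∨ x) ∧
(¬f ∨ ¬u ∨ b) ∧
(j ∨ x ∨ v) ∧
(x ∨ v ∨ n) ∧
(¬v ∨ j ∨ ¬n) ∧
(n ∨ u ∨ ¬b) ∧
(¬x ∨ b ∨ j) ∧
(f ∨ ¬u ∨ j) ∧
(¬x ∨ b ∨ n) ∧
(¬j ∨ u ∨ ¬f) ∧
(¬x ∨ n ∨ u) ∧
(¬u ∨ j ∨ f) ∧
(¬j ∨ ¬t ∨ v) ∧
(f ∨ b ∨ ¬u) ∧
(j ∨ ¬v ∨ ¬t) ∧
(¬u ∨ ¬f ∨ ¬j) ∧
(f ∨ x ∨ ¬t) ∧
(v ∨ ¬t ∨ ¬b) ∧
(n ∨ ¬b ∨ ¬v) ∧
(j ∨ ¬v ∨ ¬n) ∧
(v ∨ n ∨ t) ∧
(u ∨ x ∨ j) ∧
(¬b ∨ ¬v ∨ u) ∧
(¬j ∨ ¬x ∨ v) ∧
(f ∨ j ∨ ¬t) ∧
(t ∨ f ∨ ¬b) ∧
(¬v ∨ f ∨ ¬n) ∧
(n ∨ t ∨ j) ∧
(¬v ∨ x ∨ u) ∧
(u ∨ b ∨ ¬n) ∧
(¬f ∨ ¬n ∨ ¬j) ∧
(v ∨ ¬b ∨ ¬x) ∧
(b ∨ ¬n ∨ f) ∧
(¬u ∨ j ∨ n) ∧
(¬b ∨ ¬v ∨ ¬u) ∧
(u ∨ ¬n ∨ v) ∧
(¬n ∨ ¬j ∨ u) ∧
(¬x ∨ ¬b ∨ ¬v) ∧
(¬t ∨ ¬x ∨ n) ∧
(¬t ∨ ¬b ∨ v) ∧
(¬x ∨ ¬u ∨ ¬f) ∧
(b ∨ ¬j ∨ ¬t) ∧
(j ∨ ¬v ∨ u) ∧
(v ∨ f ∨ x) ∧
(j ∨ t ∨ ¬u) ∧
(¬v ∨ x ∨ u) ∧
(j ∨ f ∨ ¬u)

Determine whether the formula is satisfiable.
No

No, the formula is not satisfiable.

No assignment of truth values to the variables can make all 48 clauses true simultaneously.

The formula is UNSAT (unsatisfiable).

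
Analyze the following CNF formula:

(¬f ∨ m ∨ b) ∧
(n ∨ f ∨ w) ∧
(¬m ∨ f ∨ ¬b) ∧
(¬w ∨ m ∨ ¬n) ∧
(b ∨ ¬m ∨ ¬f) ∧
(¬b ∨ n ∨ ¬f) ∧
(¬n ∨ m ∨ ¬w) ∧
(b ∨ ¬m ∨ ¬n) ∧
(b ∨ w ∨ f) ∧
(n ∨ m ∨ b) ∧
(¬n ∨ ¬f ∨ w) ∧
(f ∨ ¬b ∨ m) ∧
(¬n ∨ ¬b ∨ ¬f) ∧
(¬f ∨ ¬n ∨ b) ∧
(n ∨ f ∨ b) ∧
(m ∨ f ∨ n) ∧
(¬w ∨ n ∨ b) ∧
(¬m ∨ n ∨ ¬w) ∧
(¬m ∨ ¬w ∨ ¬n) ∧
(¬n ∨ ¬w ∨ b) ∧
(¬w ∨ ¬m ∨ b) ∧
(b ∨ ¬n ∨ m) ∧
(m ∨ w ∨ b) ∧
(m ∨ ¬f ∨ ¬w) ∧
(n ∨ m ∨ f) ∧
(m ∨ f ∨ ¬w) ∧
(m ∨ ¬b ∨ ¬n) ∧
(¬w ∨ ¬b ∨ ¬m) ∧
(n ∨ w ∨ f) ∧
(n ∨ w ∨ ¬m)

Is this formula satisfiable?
No

No, the formula is not satisfiable.

No assignment of truth values to the variables can make all 30 clauses true simultaneously.

The formula is UNSAT (unsatisfiable).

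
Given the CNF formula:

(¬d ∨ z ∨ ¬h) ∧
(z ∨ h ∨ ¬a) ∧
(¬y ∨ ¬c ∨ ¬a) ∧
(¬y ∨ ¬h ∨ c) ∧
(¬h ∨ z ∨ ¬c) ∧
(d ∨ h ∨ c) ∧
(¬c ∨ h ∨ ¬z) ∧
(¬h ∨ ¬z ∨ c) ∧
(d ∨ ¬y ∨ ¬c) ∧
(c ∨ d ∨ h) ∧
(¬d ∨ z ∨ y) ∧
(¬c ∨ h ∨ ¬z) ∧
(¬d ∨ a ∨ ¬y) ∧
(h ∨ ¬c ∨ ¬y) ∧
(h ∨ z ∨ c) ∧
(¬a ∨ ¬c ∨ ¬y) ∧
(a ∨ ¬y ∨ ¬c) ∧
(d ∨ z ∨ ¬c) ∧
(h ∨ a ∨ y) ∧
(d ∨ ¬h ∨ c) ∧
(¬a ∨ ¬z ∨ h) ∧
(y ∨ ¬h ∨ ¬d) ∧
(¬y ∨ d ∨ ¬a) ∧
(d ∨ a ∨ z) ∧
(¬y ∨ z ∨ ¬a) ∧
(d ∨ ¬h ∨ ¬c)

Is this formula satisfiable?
No

No, the formula is not satisfiable.

No assignment of truth values to the variables can make all 26 clauses true simultaneously.

The formula is UNSAT (unsatisfiable).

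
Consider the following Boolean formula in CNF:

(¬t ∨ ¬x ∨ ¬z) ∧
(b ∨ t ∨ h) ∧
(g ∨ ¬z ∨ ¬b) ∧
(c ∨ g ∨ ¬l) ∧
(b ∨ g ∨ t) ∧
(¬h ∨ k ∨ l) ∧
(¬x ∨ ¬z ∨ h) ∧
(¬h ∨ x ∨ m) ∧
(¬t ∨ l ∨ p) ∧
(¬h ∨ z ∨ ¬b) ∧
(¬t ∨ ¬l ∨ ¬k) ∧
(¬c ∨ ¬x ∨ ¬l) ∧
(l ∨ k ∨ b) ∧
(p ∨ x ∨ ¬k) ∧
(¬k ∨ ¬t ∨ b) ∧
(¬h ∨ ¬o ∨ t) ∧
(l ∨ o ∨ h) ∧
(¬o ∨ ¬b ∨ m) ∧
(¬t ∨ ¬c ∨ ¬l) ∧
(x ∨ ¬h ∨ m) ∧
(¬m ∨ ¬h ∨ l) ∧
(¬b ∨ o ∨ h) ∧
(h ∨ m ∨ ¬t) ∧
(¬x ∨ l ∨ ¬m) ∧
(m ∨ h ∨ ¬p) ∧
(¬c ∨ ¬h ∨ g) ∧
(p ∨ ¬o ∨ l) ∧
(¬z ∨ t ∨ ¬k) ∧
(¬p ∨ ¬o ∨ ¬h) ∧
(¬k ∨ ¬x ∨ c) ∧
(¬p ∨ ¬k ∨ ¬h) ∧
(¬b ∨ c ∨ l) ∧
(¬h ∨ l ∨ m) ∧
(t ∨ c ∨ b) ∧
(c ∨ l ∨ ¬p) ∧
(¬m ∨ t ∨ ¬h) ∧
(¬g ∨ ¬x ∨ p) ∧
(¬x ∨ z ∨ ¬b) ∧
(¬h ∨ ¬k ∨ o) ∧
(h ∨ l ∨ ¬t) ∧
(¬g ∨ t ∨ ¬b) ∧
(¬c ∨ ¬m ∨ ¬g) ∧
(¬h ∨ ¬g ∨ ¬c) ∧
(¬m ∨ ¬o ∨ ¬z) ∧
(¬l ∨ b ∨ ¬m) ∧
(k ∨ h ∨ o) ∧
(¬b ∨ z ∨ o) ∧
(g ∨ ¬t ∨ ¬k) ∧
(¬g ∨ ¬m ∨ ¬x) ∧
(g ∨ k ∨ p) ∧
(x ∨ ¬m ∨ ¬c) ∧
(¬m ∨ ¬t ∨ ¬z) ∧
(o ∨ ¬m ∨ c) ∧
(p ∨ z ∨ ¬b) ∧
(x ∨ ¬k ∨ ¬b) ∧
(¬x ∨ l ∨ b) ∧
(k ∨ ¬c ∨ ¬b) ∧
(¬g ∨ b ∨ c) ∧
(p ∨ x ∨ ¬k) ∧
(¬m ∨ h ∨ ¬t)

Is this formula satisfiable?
No

No, the formula is not satisfiable.

No assignment of truth values to the variables can make all 60 clauses true simultaneously.

The formula is UNSAT (unsatisfiable).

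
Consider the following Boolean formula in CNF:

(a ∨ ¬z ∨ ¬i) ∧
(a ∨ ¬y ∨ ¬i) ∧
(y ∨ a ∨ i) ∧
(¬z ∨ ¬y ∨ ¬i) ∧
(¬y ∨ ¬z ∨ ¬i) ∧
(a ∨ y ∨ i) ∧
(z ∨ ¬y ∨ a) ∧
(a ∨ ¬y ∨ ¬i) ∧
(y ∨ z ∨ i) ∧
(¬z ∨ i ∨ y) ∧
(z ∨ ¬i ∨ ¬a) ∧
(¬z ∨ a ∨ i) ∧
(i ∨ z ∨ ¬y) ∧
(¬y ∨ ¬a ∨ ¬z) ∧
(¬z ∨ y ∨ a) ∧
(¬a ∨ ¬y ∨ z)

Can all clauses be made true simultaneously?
Yes

Yes, the formula is satisfiable.

One satisfying assignment is: i=True, a=False, y=False, z=False

Verification: With this assignment, all 16 clauses evaluate to true.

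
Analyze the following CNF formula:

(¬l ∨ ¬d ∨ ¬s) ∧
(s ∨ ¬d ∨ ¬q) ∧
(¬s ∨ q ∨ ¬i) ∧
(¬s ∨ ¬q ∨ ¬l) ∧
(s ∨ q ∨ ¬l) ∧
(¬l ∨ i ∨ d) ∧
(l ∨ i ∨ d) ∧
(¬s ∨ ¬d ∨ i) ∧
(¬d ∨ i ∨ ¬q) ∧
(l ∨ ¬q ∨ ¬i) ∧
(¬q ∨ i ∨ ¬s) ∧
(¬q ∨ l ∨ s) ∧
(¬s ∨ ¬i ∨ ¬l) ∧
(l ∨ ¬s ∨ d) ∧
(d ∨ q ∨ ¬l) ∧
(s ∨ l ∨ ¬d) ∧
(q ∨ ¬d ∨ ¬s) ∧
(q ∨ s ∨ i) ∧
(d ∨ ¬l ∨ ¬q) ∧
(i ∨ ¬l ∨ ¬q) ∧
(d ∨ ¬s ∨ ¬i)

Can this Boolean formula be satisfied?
Yes

Yes, the formula is satisfiable.

One satisfying assignment is: d=False, s=False, l=False, q=False, i=True

Verification: With this assignment, all 21 clauses evaluate to true.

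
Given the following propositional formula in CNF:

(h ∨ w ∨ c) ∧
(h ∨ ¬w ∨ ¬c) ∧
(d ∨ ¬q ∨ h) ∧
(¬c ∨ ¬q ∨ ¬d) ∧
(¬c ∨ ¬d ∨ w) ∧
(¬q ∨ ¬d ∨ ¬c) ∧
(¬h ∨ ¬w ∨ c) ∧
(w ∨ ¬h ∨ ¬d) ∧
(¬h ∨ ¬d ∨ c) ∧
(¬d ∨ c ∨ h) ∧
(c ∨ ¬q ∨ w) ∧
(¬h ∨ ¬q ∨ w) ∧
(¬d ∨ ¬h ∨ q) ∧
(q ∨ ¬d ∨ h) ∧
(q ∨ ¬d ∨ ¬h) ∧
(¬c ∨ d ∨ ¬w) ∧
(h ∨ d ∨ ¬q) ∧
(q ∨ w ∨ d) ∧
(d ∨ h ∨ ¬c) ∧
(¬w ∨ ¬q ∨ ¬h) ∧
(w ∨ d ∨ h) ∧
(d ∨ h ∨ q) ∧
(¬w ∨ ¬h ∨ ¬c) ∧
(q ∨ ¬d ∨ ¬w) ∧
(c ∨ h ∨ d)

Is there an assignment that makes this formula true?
No

No, the formula is not satisfiable.

No assignment of truth values to the variables can make all 25 clauses true simultaneously.

The formula is UNSAT (unsatisfiable).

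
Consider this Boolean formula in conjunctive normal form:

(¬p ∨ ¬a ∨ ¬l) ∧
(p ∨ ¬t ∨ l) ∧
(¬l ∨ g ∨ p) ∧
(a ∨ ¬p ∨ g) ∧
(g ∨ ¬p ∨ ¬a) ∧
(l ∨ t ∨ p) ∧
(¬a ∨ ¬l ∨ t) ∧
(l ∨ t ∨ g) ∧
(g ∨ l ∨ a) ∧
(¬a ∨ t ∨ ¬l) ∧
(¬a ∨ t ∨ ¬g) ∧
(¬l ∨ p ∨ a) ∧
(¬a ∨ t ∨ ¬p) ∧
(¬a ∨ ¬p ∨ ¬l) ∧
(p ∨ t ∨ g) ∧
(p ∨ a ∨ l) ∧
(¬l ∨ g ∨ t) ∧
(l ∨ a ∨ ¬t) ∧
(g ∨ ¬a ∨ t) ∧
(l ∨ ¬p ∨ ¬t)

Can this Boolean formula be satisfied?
Yes

Yes, the formula is satisfiable.

One satisfying assignment is: t=False, l=False, a=False, g=True, p=True

Verification: With this assignment, all 20 clauses evaluate to true.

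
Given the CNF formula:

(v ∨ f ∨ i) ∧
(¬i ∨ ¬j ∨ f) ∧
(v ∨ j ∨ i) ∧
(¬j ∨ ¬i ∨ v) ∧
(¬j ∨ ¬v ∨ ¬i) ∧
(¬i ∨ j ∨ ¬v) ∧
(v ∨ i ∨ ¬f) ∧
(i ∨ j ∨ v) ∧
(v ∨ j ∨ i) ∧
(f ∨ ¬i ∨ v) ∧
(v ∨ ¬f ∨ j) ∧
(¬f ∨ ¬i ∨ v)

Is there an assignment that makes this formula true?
Yes

Yes, the formula is satisfiable.

One satisfying assignment is: j=False, v=True, i=False, f=False

Verification: With this assignment, all 12 clauses evaluate to true.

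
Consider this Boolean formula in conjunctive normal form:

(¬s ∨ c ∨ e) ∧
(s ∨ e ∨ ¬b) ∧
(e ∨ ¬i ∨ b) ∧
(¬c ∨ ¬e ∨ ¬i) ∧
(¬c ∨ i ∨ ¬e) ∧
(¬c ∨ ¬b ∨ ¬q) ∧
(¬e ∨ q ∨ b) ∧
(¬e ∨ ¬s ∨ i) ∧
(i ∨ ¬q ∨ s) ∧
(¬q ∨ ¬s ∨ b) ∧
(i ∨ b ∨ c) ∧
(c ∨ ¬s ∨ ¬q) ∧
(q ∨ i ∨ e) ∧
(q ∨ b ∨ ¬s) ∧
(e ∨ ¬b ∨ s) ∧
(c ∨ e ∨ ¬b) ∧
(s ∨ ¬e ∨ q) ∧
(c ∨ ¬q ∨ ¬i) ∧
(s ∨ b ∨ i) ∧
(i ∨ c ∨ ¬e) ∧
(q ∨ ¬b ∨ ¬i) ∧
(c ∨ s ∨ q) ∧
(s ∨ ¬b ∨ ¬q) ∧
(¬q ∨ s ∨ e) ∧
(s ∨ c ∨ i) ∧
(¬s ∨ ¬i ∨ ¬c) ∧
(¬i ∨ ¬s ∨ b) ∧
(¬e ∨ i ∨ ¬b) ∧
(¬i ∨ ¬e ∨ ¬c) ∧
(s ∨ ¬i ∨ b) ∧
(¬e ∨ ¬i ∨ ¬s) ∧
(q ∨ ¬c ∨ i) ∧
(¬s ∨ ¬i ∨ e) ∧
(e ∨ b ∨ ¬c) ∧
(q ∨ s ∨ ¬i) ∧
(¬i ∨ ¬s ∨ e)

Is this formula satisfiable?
No

No, the formula is not satisfiable.

No assignment of truth values to the variables can make all 36 clauses true simultaneously.

The formula is UNSAT (unsatisfiable).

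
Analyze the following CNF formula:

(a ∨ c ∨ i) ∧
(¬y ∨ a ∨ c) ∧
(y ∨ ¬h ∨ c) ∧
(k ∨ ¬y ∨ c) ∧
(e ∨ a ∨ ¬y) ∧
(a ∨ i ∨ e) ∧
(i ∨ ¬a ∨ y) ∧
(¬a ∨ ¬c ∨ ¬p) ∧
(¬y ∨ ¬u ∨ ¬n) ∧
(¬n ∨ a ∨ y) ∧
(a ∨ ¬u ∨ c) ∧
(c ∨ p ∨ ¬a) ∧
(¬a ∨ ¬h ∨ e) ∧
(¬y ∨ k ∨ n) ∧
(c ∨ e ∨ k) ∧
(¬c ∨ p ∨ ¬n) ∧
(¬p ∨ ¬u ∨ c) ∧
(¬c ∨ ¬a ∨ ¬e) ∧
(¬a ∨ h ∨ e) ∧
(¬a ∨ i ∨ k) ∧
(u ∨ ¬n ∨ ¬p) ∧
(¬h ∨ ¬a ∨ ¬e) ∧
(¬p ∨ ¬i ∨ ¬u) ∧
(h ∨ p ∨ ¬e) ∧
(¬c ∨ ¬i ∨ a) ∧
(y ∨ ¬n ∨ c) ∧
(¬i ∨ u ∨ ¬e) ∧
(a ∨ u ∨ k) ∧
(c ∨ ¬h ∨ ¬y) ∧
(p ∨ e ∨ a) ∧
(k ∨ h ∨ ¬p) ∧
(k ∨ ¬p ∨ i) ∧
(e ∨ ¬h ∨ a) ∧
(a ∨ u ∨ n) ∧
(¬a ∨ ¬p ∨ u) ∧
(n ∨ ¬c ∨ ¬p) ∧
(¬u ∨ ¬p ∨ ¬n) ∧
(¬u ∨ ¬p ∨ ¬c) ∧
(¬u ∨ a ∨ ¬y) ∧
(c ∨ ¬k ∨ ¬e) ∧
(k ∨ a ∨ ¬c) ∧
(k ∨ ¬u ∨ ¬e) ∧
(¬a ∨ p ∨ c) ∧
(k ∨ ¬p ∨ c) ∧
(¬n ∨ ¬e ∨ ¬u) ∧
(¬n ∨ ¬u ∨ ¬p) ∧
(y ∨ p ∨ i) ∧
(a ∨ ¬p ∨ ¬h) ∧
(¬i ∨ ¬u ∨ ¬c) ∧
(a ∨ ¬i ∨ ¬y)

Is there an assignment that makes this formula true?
No

No, the formula is not satisfiable.

No assignment of truth values to the variables can make all 50 clauses true simultaneously.

The formula is UNSAT (unsatisfiable).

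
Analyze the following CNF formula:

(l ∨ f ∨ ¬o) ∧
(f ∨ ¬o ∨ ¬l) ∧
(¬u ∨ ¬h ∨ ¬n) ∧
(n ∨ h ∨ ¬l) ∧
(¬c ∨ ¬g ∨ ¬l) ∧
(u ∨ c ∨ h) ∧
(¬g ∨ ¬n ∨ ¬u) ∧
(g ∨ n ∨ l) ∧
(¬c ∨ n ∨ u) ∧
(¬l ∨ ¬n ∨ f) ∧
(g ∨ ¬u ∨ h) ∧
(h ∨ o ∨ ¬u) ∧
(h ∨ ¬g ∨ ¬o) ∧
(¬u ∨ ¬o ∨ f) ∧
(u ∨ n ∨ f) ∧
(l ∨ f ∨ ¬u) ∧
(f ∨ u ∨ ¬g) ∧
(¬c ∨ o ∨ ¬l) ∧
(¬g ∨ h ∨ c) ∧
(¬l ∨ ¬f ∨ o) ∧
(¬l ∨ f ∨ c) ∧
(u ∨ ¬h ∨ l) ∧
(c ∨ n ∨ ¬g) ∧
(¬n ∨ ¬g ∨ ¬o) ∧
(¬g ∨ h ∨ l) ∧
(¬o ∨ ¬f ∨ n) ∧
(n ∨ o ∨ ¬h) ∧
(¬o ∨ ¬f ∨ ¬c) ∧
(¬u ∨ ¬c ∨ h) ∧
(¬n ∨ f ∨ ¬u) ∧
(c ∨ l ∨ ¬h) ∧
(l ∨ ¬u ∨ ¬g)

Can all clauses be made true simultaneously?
Yes

Yes, the formula is satisfiable.

One satisfying assignment is: h=False, n=True, c=True, u=False, l=False, g=False, o=False, f=False

Verification: With this assignment, all 32 clauses evaluate to true.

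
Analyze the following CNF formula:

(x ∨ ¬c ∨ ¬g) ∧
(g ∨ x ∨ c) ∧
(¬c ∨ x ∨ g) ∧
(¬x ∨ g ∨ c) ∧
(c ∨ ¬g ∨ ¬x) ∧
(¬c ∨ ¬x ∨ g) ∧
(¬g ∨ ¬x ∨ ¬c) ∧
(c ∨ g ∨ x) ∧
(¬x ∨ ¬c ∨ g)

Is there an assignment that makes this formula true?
Yes

Yes, the formula is satisfiable.

One satisfying assignment is: g=True, c=False, x=False

Verification: With this assignment, all 9 clauses evaluate to true.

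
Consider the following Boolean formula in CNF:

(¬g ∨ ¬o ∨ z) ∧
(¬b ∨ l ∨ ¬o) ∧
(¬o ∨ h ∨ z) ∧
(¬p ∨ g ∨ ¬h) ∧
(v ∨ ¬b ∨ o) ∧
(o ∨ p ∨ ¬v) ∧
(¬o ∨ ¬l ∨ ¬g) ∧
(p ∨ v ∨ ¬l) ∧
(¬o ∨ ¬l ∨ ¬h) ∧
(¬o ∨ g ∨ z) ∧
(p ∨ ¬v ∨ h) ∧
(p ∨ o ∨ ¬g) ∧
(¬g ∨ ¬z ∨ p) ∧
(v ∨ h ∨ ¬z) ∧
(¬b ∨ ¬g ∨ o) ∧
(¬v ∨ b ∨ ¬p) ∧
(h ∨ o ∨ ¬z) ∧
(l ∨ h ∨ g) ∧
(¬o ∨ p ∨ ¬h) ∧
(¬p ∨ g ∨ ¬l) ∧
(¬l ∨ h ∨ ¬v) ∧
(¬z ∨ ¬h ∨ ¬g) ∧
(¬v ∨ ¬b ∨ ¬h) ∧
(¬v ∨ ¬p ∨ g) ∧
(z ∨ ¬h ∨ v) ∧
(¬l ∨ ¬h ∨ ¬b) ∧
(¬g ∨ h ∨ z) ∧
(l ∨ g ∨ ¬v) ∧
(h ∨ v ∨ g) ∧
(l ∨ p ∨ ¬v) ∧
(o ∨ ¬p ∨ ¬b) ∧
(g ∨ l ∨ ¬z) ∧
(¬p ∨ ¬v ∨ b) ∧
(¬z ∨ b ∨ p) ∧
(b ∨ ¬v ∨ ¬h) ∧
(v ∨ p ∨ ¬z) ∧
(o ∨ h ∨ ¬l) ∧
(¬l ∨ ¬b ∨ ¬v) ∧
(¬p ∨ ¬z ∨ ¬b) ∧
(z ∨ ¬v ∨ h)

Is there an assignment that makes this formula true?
No

No, the formula is not satisfiable.

No assignment of truth values to the variables can make all 40 clauses true simultaneously.

The formula is UNSAT (unsatisfiable).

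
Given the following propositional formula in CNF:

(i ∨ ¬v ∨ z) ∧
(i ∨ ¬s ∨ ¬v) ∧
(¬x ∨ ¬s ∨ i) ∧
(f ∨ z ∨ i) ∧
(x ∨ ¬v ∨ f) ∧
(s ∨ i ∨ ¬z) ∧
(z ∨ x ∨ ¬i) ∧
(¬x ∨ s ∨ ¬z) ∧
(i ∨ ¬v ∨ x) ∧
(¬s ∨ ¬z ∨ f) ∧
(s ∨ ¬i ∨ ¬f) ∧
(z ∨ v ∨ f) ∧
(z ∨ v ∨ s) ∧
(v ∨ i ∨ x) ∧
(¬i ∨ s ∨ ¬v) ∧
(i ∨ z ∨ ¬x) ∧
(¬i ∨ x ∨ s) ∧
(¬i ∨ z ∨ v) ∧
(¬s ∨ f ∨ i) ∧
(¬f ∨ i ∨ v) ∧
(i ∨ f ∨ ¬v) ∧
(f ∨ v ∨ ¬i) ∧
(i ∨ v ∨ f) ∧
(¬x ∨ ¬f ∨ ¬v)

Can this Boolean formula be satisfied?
Yes

Yes, the formula is satisfiable.

One satisfying assignment is: v=False, i=True, s=True, z=True, f=True, x=False

Verification: With this assignment, all 24 clauses evaluate to true.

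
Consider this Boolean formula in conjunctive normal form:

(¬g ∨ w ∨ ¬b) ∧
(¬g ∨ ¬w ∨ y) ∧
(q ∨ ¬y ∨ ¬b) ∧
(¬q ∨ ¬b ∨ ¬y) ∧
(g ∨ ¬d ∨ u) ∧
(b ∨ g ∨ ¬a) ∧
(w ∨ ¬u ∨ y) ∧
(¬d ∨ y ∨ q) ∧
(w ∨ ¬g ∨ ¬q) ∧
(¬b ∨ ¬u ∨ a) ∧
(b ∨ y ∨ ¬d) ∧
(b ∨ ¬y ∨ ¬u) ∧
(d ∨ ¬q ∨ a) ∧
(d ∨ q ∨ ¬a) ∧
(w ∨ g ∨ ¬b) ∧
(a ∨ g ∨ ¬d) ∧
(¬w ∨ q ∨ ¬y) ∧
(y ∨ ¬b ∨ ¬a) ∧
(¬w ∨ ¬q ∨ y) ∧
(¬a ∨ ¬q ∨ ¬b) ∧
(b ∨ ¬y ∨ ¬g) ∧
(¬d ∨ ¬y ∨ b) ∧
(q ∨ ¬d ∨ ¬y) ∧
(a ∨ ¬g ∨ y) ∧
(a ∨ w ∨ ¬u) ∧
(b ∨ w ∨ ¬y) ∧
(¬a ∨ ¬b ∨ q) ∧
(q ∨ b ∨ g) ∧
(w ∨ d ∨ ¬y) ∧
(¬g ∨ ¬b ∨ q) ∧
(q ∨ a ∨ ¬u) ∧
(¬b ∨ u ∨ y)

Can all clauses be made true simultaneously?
No

No, the formula is not satisfiable.

No assignment of truth values to the variables can make all 32 clauses true simultaneously.

The formula is UNSAT (unsatisfiable).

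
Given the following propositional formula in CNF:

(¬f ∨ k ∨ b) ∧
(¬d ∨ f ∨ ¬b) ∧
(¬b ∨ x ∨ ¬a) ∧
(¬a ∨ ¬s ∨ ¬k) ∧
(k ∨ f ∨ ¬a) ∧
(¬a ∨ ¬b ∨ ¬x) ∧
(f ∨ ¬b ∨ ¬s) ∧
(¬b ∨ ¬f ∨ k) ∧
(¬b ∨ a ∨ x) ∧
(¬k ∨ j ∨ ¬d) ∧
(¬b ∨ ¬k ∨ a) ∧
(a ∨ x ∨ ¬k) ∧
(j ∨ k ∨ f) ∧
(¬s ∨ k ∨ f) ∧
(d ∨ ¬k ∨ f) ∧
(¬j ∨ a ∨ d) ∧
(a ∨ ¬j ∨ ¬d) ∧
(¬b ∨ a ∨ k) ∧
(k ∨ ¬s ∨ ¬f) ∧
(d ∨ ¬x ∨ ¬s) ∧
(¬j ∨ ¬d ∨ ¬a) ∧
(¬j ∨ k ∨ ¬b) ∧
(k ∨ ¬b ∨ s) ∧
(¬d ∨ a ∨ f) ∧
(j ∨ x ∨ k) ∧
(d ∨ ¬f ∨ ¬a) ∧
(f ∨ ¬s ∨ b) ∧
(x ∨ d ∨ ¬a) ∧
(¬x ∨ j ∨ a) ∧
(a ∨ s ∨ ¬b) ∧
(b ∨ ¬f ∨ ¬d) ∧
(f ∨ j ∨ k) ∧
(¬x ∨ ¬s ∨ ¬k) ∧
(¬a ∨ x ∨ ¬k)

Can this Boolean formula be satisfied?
No

No, the formula is not satisfiable.

No assignment of truth values to the variables can make all 34 clauses true simultaneously.

The formula is UNSAT (unsatisfiable).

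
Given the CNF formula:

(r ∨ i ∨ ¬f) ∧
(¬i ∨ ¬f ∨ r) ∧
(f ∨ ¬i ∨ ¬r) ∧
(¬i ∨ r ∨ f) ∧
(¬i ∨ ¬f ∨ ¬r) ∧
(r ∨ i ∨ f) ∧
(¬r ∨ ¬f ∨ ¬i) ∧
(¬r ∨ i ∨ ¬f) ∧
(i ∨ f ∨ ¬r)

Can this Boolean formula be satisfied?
No

No, the formula is not satisfiable.

No assignment of truth values to the variables can make all 9 clauses true simultaneously.

The formula is UNSAT (unsatisfiable).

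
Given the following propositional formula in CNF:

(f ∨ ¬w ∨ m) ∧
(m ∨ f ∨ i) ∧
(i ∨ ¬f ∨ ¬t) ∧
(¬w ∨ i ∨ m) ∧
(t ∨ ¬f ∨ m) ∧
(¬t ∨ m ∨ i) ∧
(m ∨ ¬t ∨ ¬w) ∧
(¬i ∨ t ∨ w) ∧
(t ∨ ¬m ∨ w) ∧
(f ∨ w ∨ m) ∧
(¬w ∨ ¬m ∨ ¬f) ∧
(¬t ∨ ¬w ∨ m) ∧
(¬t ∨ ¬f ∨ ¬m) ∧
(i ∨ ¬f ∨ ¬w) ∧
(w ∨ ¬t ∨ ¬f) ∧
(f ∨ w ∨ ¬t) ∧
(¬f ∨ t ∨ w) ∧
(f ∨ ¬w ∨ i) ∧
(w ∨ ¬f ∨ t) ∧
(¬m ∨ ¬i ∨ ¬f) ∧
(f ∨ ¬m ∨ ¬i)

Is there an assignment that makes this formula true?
No

No, the formula is not satisfiable.

No assignment of truth values to the variables can make all 21 clauses true simultaneously.

The formula is UNSAT (unsatisfiable).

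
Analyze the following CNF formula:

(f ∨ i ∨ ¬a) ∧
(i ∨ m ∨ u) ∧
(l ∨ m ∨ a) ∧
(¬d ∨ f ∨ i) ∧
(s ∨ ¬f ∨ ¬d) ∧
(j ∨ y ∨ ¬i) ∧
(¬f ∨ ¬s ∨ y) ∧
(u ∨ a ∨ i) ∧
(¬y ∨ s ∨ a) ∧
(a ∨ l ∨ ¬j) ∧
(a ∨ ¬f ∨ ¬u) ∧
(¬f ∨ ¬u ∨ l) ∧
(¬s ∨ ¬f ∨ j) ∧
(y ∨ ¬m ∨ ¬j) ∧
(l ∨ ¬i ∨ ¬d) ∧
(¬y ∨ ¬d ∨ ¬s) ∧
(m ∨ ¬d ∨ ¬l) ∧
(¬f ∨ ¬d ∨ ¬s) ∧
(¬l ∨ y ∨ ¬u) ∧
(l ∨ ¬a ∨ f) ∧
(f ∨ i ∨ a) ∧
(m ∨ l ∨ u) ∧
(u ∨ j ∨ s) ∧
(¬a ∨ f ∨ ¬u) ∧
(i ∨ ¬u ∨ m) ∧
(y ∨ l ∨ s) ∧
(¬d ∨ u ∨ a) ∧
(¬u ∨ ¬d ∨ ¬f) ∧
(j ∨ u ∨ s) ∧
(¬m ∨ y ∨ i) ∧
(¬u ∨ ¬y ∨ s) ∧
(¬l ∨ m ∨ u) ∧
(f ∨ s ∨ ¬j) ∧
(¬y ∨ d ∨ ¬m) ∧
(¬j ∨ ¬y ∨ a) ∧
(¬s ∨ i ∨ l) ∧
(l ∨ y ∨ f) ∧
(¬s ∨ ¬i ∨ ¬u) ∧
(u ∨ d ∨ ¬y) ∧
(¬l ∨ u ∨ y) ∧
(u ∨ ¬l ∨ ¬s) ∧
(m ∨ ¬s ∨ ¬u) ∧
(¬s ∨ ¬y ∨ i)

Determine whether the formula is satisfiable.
No

No, the formula is not satisfiable.

No assignment of truth values to the variables can make all 43 clauses true simultaneously.

The formula is UNSAT (unsatisfiable).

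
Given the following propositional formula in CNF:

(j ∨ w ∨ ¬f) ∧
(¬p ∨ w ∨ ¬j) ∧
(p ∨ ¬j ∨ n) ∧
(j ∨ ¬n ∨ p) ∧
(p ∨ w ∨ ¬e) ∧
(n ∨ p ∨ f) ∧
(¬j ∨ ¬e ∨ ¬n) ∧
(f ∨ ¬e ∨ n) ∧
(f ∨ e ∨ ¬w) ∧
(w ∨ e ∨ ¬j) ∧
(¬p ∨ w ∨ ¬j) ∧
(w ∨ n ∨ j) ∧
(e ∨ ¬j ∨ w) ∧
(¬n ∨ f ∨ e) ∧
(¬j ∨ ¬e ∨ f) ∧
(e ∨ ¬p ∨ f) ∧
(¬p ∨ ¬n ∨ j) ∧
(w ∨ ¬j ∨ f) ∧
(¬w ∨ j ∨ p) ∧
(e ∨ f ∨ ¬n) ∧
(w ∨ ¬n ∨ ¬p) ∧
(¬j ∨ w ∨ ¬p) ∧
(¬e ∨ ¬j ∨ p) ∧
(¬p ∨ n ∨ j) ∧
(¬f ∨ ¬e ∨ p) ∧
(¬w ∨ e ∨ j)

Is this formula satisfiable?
Yes

Yes, the formula is satisfiable.

One satisfying assignment is: w=True, j=True, e=True, p=True, n=False, f=True

Verification: With this assignment, all 26 clauses evaluate to true.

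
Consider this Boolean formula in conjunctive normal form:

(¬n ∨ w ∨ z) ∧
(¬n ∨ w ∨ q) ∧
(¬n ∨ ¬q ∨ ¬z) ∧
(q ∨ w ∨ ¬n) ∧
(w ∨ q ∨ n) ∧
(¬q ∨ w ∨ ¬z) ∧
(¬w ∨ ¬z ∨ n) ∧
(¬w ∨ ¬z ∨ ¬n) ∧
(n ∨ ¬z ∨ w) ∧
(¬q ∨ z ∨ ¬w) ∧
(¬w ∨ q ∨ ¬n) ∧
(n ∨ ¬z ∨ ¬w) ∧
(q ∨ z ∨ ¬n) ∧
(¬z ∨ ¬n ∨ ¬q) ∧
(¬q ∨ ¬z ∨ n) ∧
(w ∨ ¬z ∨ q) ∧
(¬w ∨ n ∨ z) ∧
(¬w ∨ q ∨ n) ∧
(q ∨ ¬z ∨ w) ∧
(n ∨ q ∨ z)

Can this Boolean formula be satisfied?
Yes

Yes, the formula is satisfiable.

One satisfying assignment is: n=False, q=True, w=False, z=False

Verification: With this assignment, all 20 clauses evaluate to true.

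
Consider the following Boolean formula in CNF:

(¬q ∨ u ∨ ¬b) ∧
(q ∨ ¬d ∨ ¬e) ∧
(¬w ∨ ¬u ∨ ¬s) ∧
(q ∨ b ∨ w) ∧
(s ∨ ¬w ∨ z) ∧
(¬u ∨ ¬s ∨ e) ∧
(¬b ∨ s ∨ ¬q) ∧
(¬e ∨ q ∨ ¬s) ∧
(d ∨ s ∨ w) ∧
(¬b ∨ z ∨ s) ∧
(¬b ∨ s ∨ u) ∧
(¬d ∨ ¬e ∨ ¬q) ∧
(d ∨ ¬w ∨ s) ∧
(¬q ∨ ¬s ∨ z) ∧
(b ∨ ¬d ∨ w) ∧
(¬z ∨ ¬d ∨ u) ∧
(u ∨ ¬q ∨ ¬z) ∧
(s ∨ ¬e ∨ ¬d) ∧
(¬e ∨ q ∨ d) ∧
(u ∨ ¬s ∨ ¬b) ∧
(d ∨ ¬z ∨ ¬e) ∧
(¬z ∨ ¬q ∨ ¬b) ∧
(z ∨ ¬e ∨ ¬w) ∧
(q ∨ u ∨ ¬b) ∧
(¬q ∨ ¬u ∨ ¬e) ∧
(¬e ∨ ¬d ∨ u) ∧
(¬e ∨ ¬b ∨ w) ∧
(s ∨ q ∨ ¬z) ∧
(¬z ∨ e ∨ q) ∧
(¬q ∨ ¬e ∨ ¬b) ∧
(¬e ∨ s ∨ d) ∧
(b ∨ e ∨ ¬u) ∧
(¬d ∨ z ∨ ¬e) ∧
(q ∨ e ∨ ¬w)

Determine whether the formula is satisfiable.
No

No, the formula is not satisfiable.

No assignment of truth values to the variables can make all 34 clauses true simultaneously.

The formula is UNSAT (unsatisfiable).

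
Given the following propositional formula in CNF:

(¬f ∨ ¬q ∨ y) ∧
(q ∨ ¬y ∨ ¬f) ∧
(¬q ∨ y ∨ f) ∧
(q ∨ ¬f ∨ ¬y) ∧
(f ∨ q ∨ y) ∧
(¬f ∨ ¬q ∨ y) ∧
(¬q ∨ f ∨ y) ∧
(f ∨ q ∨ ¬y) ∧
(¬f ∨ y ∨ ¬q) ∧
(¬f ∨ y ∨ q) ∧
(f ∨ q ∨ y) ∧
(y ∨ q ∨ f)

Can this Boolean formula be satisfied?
Yes

Yes, the formula is satisfiable.

One satisfying assignment is: y=True, q=True, f=True

Verification: With this assignment, all 12 clauses evaluate to true.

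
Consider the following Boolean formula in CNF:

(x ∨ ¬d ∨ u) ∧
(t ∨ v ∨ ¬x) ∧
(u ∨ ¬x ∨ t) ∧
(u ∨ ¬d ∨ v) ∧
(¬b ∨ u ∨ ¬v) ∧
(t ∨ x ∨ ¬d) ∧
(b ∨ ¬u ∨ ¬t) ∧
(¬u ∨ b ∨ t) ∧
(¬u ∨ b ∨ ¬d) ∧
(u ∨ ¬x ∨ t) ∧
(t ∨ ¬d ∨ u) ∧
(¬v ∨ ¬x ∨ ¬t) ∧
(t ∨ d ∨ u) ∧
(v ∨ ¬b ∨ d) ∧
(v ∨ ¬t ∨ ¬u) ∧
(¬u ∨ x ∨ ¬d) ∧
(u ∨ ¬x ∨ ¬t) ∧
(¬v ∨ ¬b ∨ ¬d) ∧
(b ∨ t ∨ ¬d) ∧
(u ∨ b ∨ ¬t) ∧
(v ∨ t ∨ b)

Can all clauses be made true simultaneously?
Yes

Yes, the formula is satisfiable.

One satisfying assignment is: b=True, x=False, t=True, d=False, v=True, u=True

Verification: With this assignment, all 21 clauses evaluate to true.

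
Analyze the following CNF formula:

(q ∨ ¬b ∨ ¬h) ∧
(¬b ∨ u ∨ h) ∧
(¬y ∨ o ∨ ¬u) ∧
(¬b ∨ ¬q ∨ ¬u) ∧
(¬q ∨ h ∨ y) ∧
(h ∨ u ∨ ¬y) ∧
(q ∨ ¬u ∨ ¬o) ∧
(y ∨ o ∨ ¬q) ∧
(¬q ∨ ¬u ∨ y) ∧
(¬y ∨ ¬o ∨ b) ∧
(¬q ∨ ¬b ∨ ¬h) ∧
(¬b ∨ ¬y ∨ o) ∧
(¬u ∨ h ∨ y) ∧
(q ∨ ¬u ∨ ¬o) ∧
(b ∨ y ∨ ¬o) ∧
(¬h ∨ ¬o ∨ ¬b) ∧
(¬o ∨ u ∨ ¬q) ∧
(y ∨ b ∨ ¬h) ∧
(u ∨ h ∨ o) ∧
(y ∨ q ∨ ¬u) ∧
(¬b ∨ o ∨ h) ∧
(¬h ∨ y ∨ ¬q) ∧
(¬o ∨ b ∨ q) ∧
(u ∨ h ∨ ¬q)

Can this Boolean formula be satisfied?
Yes

Yes, the formula is satisfiable.

One satisfying assignment is: o=False, b=False, h=True, y=True, u=False, q=False

Verification: With this assignment, all 24 clauses evaluate to true.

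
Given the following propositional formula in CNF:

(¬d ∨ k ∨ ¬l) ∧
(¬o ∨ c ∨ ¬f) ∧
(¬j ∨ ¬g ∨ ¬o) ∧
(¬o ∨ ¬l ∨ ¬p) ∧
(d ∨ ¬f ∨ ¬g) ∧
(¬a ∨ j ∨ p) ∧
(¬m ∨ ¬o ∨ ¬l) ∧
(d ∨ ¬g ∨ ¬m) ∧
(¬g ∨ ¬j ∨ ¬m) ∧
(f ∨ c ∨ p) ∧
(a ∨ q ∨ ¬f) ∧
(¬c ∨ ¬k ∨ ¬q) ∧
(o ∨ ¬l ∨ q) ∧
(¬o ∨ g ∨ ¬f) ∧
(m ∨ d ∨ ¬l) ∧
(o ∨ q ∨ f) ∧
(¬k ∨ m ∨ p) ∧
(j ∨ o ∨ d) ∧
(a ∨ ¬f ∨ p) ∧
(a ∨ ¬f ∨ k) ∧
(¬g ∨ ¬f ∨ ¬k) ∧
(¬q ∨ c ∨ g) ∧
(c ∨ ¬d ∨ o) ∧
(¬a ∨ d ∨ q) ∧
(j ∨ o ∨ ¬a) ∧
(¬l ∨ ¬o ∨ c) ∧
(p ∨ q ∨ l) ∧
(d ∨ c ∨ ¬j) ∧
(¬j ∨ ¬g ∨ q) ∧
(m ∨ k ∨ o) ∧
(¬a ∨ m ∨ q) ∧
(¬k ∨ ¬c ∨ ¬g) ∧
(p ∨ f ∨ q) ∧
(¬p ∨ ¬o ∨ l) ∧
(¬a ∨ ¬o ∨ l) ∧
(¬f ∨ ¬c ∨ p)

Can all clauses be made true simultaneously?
Yes

Yes, the formula is satisfiable.

One satisfying assignment is: g=False, l=True, f=False, j=True, d=False, o=False, c=True, q=True, a=False, p=False, k=False, m=True

Verification: With this assignment, all 36 clauses evaluate to true.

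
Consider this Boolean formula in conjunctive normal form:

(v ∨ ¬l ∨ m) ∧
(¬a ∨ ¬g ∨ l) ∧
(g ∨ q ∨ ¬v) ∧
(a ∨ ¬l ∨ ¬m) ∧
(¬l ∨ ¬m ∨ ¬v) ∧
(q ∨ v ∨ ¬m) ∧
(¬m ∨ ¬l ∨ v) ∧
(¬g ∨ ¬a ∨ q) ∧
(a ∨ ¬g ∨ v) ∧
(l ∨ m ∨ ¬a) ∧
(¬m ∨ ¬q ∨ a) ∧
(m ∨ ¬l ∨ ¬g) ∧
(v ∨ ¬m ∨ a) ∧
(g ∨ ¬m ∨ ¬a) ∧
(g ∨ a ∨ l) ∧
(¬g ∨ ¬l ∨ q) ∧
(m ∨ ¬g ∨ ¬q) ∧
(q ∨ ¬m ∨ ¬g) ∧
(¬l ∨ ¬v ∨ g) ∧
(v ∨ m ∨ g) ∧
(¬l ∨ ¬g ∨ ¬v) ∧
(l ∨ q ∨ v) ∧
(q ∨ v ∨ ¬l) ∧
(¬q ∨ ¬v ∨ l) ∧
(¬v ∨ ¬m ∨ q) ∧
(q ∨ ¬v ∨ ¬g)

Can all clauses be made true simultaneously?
No

No, the formula is not satisfiable.

No assignment of truth values to the variables can make all 26 clauses true simultaneously.

The formula is UNSAT (unsatisfiable).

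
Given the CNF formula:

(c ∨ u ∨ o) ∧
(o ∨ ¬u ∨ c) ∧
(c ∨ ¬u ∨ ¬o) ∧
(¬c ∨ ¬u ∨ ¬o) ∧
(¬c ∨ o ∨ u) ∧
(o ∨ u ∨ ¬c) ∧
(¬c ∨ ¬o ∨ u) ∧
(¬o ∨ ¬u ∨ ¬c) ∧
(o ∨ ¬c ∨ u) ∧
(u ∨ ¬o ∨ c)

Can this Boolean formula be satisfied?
Yes

Yes, the formula is satisfiable.

One satisfying assignment is: c=True, u=True, o=False

Verification: With this assignment, all 10 clauses evaluate to true.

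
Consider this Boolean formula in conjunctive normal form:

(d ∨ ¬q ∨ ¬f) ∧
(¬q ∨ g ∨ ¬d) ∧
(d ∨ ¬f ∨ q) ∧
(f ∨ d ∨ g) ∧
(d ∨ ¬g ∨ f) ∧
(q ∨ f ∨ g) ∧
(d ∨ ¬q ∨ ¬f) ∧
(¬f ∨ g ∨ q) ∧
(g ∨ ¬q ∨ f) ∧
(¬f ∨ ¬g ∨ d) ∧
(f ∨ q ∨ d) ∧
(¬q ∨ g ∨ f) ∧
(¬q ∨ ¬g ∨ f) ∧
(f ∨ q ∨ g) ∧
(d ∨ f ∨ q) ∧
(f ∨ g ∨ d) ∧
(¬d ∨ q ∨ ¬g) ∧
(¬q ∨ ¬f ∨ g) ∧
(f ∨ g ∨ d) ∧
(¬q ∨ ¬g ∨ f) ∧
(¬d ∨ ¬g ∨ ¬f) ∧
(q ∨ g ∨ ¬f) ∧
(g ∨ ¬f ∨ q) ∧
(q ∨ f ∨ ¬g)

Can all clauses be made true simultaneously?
No

No, the formula is not satisfiable.

No assignment of truth values to the variables can make all 24 clauses true simultaneously.

The formula is UNSAT (unsatisfiable).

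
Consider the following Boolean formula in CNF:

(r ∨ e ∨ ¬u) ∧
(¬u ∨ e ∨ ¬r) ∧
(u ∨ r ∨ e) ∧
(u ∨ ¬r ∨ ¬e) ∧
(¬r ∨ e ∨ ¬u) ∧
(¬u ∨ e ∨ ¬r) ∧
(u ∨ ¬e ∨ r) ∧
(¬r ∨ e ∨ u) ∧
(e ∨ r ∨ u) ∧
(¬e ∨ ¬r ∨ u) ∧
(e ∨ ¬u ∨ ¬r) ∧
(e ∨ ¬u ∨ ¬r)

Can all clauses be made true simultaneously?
Yes

Yes, the formula is satisfiable.

One satisfying assignment is: u=True, e=True, r=False

Verification: With this assignment, all 12 clauses evaluate to true.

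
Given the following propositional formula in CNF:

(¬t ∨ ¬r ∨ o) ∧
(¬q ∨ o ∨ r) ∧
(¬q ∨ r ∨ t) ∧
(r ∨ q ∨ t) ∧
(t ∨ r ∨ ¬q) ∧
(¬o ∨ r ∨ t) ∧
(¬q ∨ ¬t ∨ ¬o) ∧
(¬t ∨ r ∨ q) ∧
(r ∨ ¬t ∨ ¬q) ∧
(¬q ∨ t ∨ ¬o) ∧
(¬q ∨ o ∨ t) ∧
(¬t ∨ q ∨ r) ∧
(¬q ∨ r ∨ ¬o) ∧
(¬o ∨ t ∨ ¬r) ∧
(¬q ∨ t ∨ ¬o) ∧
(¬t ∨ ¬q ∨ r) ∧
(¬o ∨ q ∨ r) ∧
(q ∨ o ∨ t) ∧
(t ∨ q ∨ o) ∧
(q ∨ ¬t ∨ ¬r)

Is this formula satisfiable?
No

No, the formula is not satisfiable.

No assignment of truth values to the variables can make all 20 clauses true simultaneously.

The formula is UNSAT (unsatisfiable).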